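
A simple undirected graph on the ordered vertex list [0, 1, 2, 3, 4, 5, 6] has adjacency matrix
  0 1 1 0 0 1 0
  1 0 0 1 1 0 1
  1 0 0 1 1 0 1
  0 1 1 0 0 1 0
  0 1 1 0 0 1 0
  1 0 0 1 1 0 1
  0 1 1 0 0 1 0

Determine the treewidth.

A width-3 tree decomposition is:
Bags: B1 = {0, 1, 2, 5}  B2 = {1, 2, 5, 6}  B3 = {1, 2, 3, 5}  B4 = {1, 2, 4, 5}
Tree: B1–B2, B2–B3, B3–B4
Each bag holds 4 vertices, so the decomposition has width 3, which upper-bounds the treewidth. For the lower bound: the 4 vertex sets {0,2}, {1,6}, {5}, {3} are disjoint, each induces a connected subgraph, and every pair is joined by at least one edge of G. Contracting each set to a single vertex therefore yields K_{4} as a minor, and since treewidth is minor-monotone, tw(G) ≥ tw(K_{4}) = 3. Combining the bounds, tw(G) = 3.

3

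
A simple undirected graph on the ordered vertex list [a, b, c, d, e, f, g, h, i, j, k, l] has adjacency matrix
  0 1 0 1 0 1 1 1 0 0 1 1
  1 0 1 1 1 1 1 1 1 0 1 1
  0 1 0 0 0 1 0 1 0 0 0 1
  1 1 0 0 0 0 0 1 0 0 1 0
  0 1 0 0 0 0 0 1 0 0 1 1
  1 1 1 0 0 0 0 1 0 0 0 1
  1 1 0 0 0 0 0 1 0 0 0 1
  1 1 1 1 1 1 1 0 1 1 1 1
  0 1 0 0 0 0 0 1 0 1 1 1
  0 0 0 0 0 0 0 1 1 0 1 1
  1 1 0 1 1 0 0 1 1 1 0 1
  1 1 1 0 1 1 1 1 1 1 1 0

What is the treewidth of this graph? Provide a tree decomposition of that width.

Each bag holds 5 vertices, so the decomposition has width 4, which upper-bounds the treewidth. For the lower bound, the 5 vertices {h, i, j, k, l} are pairwise adjacent, and any tree decomposition puts a clique entirely inside one bag — forcing width ≥ 4. The upper and lower bounds meet at 4, so that is the treewidth.

Treewidth 4.
One optimal decomposition is:
Bags: B1 = {a, b, f, h, l}  B2 = {a, b, h, k, l}  B3 = {b, c, f, h, l}  B4 = {b, e, h, k, l}  B5 = {a, b, d, h, k}  B6 = {b, h, i, k, l}  B7 = {h, i, j, k, l}  B8 = {a, b, g, h, l}
Tree: B1–B2, B1–B3, B2–B4, B2–B5, B4–B6, B6–B7, B2–B8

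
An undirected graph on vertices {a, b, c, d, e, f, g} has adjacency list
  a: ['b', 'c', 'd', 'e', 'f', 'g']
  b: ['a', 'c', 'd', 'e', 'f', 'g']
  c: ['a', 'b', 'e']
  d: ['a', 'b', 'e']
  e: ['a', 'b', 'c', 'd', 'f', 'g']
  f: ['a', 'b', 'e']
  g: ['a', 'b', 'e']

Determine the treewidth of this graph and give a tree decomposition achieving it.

Each bag holds 4 vertices, so the decomposition has width 3, which upper-bounds the treewidth. For the lower bound, the 4 vertices {a, b, d, e} are pairwise adjacent, and any tree decomposition puts a clique entirely inside one bag — forcing width ≥ 3. The upper and lower bounds meet at 3, so that is the treewidth.

Treewidth 3.
One such decomposition:
Bags: B1 = {a, b, c, e}  B2 = {a, b, e, f}  B3 = {a, b, e, g}  B4 = {a, b, d, e}
Tree: B1–B2, B2–B3, B2–B4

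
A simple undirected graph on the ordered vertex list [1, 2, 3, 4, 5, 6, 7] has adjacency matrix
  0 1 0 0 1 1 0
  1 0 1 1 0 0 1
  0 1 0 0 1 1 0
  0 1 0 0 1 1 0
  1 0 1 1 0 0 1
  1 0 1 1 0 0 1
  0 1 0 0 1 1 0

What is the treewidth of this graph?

A width-3 tree decomposition is:
Bags: B1 = {1, 2, 5, 6}  B2 = {2, 3, 5, 6}  B3 = {2, 5, 6, 7}  B4 = {2, 4, 5, 6}
Tree: B1–B2, B2–B3, B3–B4
Each bag holds 4 vertices, so the decomposition has width 3, which upper-bounds the treewidth. For the lower bound: the 4 vertex sets {1,6}, {3,5}, {2}, {7} are disjoint, each induces a connected subgraph, and every pair is joined by at least one edge of G. Contracting each set to a single vertex therefore yields K_{4} as a minor, and since treewidth is minor-monotone, tw(G) ≥ tw(K_{4}) = 3. Hence tw(G) = 3 exactly.

3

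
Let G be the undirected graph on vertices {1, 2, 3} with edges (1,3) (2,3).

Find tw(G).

A width-1 tree decomposition is:
Bags: B1 = {2, 3}  B2 = {1, 3}
Tree: B1–B2
The largest bag has 2 vertices, giving width 1; this decomposition certifies tw(G) ≤ 1. Any graph with an edge has treewidth ≥ 1, and G has the edge 2–3. Combining the bounds, tw(G) = 1.

1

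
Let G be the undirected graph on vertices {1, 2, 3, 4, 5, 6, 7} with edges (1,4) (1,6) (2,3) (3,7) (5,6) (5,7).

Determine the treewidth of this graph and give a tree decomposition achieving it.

Treewidth 1.
One optimal decomposition is:
Bags: B1 = {2, 3}  B2 = {3, 7}  B3 = {5, 7}  B4 = {5, 6}  B5 = {1, 6}  B6 = {1, 4}
Tree: B1–B2, B2–B3, B3–B4, B4–B5, B5–B6

Every bag has size at most 2, so the width is 2 − 1 = 1 and tw(G) ≤ 1. Since G has at least one edge (e.g. 2–3), it is not an edgeless graph, so tw(G) ≥ 1. Combining the bounds, tw(G) = 1.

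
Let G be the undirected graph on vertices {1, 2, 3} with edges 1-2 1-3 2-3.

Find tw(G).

A width-2 tree decomposition is:
Bags: B1 = {1, 2, 3}
Tree: (single bag)
With just one bag of size 3, the width is 3 − 1 = 2, so tw(G) ≤ 2. Conversely, {1, 2, 3} is a clique of size 3, and the vertices of any clique must share a bag in every tree decomposition; so some bag has ≥ 3 vertices and tw(G) ≥ 2. The upper and lower bounds meet at 2, so that is the treewidth.

2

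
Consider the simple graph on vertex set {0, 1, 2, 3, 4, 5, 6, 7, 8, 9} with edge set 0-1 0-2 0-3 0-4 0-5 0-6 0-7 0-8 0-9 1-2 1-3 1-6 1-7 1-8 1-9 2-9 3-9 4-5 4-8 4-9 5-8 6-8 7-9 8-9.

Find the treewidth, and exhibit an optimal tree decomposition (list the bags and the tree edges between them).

The largest bag has 4 vertices, giving width 3; this decomposition certifies tw(G) ≤ 3. For the lower bound, the 4 vertices {0, 1, 8, 9} are pairwise adjacent, and any tree decomposition puts a clique entirely inside one bag — forcing width ≥ 3. Combining the bounds, tw(G) = 3.

Treewidth 3.
One such decomposition:
Bags: B1 = {0, 1, 8, 9}  B2 = {0, 1, 3, 9}  B3 = {0, 1, 7, 9}  B4 = {0, 4, 8, 9}  B5 = {0, 1, 6, 8}  B6 = {0, 1, 2, 9}  B7 = {0, 4, 5, 8}
Tree: B1–B2, B1–B3, B1–B4, B1–B5, B3–B6, B4–B7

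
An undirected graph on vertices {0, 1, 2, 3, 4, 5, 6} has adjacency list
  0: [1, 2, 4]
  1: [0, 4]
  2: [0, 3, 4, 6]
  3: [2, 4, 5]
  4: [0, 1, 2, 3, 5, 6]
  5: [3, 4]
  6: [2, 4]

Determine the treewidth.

A width-2 tree decomposition is:
Bags: B1 = {2, 4, 6}  B2 = {2, 3, 4}  B3 = {0, 2, 4}  B4 = {3, 4, 5}  B5 = {0, 1, 4}
Tree: B1–B2, B2–B3, B2–B4, B3–B5
The largest bag has 3 vertices, giving width 2; this decomposition certifies tw(G) ≤ 2. For the lower bound, the 3 vertices {0, 1, 4} are pairwise adjacent, and any tree decomposition puts a clique entirely inside one bag — forcing width ≥ 2. The upper and lower bounds meet at 2, so that is the treewidth.

2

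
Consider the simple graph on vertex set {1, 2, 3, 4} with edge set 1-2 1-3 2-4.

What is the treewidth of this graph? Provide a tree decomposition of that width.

Every bag has size at most 2, so the width is 2 − 1 = 1 and tw(G) ≤ 1. Any graph with an edge has treewidth ≥ 1, and G has the edge 1–3. Therefore the treewidth is 1.

Treewidth 1.
One optimal decomposition is:
Bags: B1 = {1, 3}  B2 = {1, 2}  B3 = {2, 4}
Tree: B1–B2, B2–B3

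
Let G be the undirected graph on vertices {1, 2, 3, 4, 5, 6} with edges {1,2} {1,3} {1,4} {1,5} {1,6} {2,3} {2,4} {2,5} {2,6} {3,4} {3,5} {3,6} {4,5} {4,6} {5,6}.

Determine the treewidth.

5

A width-5 tree decomposition is:
Bags: B1 = {1, 2, 3, 4, 5, 6}
Tree: (single bag)
A single bag containing all 6 vertices is trivially a valid decomposition of width 5. On the other hand G contains the 6-clique {1, 2, 3, 4, 5, 6}. A clique must lie in a single bag of any decomposition, so no decomposition can have width below 5. Combining the bounds, tw(G) = 5.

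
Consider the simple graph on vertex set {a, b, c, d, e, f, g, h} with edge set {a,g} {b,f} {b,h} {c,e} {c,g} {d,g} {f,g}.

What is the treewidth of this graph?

1

A width-1 tree decomposition is:
Bags: B1 = {a, g}  B2 = {c, g}  B3 = {f, g}  B4 = {c, e}  B5 = {d, g}  B6 = {b, f}  B7 = {b, h}
Tree: B1–B2, B2–B3, B2–B4, B2–B5, B3–B6, B6–B7
Every bag has size at most 2, so the width is 2 − 1 = 1 and tw(G) ≤ 1. G has an edge, so its treewidth is at least 1. The upper and lower bounds meet at 1, so that is the treewidth.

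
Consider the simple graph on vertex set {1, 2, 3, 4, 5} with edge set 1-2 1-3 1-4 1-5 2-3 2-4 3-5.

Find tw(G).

A width-2 tree decomposition is:
Bags: B1 = {1, 2, 3}  B2 = {1, 3, 5}  B3 = {1, 2, 4}
Tree: B1–B2, B1–B3
Each bag holds 3 vertices, so the decomposition has width 2, which upper-bounds the treewidth. For the lower bound, the 3 vertices {1, 2, 3} are pairwise adjacent, and any tree decomposition puts a clique entirely inside one bag — forcing width ≥ 2. Therefore the treewidth is 2.

2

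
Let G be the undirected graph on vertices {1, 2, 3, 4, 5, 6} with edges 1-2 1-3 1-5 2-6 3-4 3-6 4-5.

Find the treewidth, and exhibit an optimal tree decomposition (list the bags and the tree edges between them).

The largest bag has 3 vertices, giving width 2; this decomposition certifies tw(G) ≤ 2. The edges 2–6–3–1–2 form a cycle, so G is not a tree and its treewidth is at least 2. Hence tw(G) = 2 exactly.

Treewidth 2.
Bags: B1 = {1, 2, 6}  B2 = {1, 3, 6}  B3 = {1, 3, 5}  B4 = {3, 4, 5}
Tree: B1–B2, B2–B3, B3–B4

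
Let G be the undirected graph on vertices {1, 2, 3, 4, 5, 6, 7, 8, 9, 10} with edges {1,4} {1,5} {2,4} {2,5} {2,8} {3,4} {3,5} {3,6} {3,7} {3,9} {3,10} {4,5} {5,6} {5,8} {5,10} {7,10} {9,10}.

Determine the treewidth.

A width-2 tree decomposition is:
Bags: B1 = {3, 5, 10}  B2 = {3, 4, 5}  B3 = {2, 4, 5}  B4 = {3, 9, 10}  B5 = {3, 5, 6}  B6 = {1, 4, 5}  B7 = {3, 7, 10}  B8 = {2, 5, 8}
Tree: B1–B2, B2–B3, B1–B4, B2–B5, B3–B6, B1–B7, B3–B8
The largest bag has 3 vertices, giving width 2; this decomposition certifies tw(G) ≤ 2. On the other hand G contains the 3-clique {3, 9, 10}. A clique must lie in a single bag of any decomposition, so no decomposition can have width below 2. The upper and lower bounds meet at 2, so that is the treewidth.

2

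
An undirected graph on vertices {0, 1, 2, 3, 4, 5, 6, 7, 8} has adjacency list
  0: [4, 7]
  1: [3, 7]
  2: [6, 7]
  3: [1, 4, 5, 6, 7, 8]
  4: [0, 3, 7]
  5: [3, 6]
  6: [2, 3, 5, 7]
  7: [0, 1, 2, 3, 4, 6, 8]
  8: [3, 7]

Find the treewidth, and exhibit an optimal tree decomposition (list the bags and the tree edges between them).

Treewidth 2.
Bags: B1 = {3, 7, 8}  B2 = {3, 6, 7}  B3 = {3, 5, 6}  B4 = {3, 4, 7}  B5 = {0, 4, 7}  B6 = {1, 3, 7}  B7 = {2, 6, 7}
Tree: B1–B2, B2–B3, B2–B4, B4–B5, B1–B6, B2–B7

The largest bag has 3 vertices, giving width 2; this decomposition certifies tw(G) ≤ 2. On the other hand G contains the 3-clique {3, 5, 6}. A clique must lie in a single bag of any decomposition, so no decomposition can have width below 2. The upper and lower bounds meet at 2, so that is the treewidth.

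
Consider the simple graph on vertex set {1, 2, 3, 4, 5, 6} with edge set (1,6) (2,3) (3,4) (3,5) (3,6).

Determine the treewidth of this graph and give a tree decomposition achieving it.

The largest bag has 2 vertices, giving width 1; this decomposition certifies tw(G) ≤ 1. Any graph with an edge has treewidth ≥ 1, and G has the edge 6–3. Hence tw(G) = 1 exactly.

Treewidth 1.
One optimal decomposition is:
Bags: B1 = {3, 6}  B2 = {3, 4}  B3 = {1, 6}  B4 = {2, 3}  B5 = {3, 5}
Tree: B1–B2, B1–B3, B1–B4, B1–B5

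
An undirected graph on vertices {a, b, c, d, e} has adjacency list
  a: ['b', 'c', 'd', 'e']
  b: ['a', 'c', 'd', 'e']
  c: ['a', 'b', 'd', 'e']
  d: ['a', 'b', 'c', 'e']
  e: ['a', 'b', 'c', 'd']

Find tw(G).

A width-4 tree decomposition is:
Bags: B1 = {a, b, c, d, e}
Tree: (single bag)
With just one bag of size 5, the width is 5 − 1 = 4, so tw(G) ≤ 4. On the other hand G contains the 5-clique {a, b, c, d, e}. A clique must lie in a single bag of any decomposition, so no decomposition can have width below 4. Combining the bounds, tw(G) = 4.

4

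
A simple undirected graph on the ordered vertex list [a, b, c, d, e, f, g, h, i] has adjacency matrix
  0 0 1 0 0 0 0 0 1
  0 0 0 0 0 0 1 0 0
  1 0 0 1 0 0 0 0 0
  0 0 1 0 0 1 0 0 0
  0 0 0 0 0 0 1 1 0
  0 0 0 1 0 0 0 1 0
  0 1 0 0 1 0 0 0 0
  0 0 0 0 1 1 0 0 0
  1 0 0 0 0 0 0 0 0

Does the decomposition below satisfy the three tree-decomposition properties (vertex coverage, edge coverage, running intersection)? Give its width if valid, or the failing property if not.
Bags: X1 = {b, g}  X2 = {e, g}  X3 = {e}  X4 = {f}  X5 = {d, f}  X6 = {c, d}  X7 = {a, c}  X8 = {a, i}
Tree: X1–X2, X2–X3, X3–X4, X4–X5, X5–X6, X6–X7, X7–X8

A tree decomposition must satisfy three properties: every vertex lies in some bag; for every edge, both endpoints lie together in some bag; and for every vertex, the bags containing it form a connected subtree. Here vertex h appears in no bag, so the decomposition is invalid.

No — vertex h appears in no bag.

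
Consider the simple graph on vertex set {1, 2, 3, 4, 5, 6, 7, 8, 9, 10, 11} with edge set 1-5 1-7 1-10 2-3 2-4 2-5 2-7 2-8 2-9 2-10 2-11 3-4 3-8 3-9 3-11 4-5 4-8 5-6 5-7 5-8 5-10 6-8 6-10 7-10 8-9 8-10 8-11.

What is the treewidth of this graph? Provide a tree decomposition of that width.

Treewidth 3.
Bags: B1 = {2, 4, 5, 8}  B2 = {2, 5, 8, 10}  B3 = {2, 3, 4, 8}  B4 = {2, 5, 7, 10}  B5 = {1, 5, 7, 10}  B6 = {2, 3, 8, 9}  B7 = {2, 3, 8, 11}  B8 = {5, 6, 8, 10}
Tree: B1–B2, B1–B3, B2–B4, B4–B5, B3–B6, B3–B7, B2–B8

Each bag holds 4 vertices, so the decomposition has width 3, which upper-bounds the treewidth. Conversely, {1, 5, 7, 10} is a clique of size 4, and the vertices of any clique must share a bag in every tree decomposition; so some bag has ≥ 4 vertices and tw(G) ≥ 3. Hence tw(G) = 3 exactly.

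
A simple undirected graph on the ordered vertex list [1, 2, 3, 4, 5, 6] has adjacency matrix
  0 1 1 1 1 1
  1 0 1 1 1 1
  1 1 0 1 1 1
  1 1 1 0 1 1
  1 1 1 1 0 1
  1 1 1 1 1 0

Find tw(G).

5

A width-5 tree decomposition is:
Bags: B1 = {1, 2, 3, 4, 5, 6}
Tree: (single bag)
With just one bag of size 6, the width is 6 − 1 = 5, so tw(G) ≤ 5. On the other hand G contains the 6-clique {1, 2, 3, 4, 5, 6}. A clique must lie in a single bag of any decomposition, so no decomposition can have width below 5. Therefore the treewidth is 5.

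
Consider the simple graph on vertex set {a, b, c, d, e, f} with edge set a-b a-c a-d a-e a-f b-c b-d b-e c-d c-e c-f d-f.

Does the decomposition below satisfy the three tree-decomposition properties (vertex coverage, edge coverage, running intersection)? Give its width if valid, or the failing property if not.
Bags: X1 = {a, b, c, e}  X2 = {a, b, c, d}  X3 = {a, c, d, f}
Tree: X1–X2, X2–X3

Vertex coverage: the bags together contain {a, b, c, d, e, f}, the full vertex set. Edge coverage: each edge of G has both endpoints in at least one bag. Running intersection: for every vertex, the bags containing it form a connected subtree. All three properties hold, so this is a valid tree decomposition of width max|bag| − 1 = 3, and hence tw(G) ≤ 3.

Yes; width 3.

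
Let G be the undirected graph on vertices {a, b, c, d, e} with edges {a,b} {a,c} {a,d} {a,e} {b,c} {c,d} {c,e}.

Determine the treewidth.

2

A width-2 tree decomposition is:
Bags: B1 = {a, c, d}  B2 = {a, c, e}  B3 = {a, b, c}
Tree: B1–B2, B1–B3
Each bag holds 3 vertices, so the decomposition has width 2, which upper-bounds the treewidth. For the lower bound, the 3 vertices {a, c, d} are pairwise adjacent, and any tree decomposition puts a clique entirely inside one bag — forcing width ≥ 2. Hence tw(G) = 2 exactly.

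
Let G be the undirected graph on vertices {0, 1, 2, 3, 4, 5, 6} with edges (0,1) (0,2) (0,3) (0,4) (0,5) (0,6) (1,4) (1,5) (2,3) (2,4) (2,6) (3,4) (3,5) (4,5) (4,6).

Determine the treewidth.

A width-3 tree decomposition is:
Bags: B1 = {0, 1, 4, 5}  B2 = {0, 3, 4, 5}  B3 = {0, 2, 3, 4}  B4 = {0, 2, 4, 6}
Tree: B1–B2, B2–B3, B3–B4
Every bag has size at most 4, so the width is 4 − 1 = 3 and tw(G) ≤ 3. For the lower bound, the 4 vertices {0, 1, 4, 5} are pairwise adjacent, and any tree decomposition puts a clique entirely inside one bag — forcing width ≥ 3. Hence tw(G) = 3 exactly.

3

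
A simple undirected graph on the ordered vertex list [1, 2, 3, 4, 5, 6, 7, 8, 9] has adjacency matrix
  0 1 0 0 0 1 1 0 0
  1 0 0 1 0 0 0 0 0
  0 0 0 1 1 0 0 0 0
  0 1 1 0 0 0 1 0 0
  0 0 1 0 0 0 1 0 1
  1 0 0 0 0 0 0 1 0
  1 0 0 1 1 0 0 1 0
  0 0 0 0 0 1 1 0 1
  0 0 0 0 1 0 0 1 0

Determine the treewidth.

A width-3 tree decomposition is:
Bags: B1 = {1, 2, 3, 4}  B2 = {1, 3, 4, 7}  B3 = {1, 3, 5, 7}  B4 = {1, 5, 6, 7}  B5 = {5, 6, 7, 8}  B6 = {5, 6, 8, 9}
Tree: B1–B2, B2–B3, B3–B4, B4–B5, B5–B6
The largest bag has 4 vertices, giving width 3; this decomposition certifies tw(G) ≤ 3. For the lower bound: the 4 vertex sets {2,3,4}, {1}, {7}, {5,6,8,9} are disjoint, each induces a connected subgraph, and every pair is joined by at least one edge of G. Contracting each set to a single vertex therefore yields K_{4} as a minor, and since treewidth is minor-monotone, tw(G) ≥ tw(K_{4}) = 3. The upper and lower bounds meet at 3, so that is the treewidth.

3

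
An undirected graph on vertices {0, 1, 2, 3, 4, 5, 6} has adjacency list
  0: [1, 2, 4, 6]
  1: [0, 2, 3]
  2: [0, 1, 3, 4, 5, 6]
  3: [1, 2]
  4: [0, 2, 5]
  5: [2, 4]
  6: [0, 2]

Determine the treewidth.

2

A width-2 tree decomposition is:
Bags: B1 = {0, 1, 2}  B2 = {1, 2, 3}  B3 = {0, 2, 4}  B4 = {0, 2, 6}  B5 = {2, 4, 5}
Tree: B1–B2, B1–B3, B1–B4, B3–B5
Every bag has size at most 3, so the width is 3 − 1 = 2 and tw(G) ≤ 2. Conversely, {0, 1, 2} is a clique of size 3, and the vertices of any clique must share a bag in every tree decomposition; so some bag has ≥ 3 vertices and tw(G) ≥ 2. Hence tw(G) = 2 exactly.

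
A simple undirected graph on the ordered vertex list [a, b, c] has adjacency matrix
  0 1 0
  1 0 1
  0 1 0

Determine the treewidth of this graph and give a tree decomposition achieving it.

Every bag has size at most 2, so the width is 2 − 1 = 1 and tw(G) ≤ 1. G has an edge, so its treewidth is at least 1. Combining the bounds, tw(G) = 1.

Treewidth 1.
One such decomposition:
Bags: B1 = {b, c}  B2 = {a, b}
Tree: B1–B2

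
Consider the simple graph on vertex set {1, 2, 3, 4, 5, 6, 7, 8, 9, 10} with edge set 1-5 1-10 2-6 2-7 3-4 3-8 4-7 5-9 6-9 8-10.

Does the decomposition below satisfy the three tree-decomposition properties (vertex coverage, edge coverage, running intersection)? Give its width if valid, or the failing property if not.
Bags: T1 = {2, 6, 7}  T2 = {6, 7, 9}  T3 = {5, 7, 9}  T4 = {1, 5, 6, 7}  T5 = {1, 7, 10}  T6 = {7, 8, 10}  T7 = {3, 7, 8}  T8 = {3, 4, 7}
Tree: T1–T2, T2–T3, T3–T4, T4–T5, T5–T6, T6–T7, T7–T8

A tree decomposition must satisfy three properties: every vertex lies in some bag; for every edge, both endpoints lie together in some bag; and for every vertex, the bags containing it form a connected subtree. Here bags containing vertex 6 are not connected in the tree, so the decomposition is invalid.

No — bags containing vertex 6 are not connected in the tree.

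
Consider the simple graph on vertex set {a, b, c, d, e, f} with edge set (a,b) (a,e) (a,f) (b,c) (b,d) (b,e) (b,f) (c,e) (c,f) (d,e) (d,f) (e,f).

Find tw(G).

3

A width-3 tree decomposition is:
Bags: B1 = {b, c, e, f}  B2 = {b, d, e, f}  B3 = {a, b, e, f}
Tree: B1–B2, B1–B3
The largest bag has 4 vertices, giving width 3; this decomposition certifies tw(G) ≤ 3. For the lower bound, the 4 vertices {b, d, e, f} are pairwise adjacent, and any tree decomposition puts a clique entirely inside one bag — forcing width ≥ 3. Combining the bounds, tw(G) = 3.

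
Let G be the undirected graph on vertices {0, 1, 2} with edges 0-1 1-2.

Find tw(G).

A width-1 tree decomposition is:
Bags: B1 = {1, 2}  B2 = {0, 1}
Tree: B1–B2
Every bag has size at most 2, so the width is 2 − 1 = 1 and tw(G) ≤ 1. Any graph with an edge has treewidth ≥ 1, and G has the edge 2–1. Combining the bounds, tw(G) = 1.

1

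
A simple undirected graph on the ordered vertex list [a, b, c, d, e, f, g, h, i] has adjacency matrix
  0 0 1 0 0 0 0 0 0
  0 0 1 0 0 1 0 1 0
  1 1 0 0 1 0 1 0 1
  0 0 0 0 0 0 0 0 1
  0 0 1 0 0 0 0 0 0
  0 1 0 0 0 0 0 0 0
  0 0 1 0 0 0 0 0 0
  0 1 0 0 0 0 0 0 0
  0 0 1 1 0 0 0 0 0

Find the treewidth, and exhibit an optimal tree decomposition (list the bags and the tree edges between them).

Treewidth 1.
One such decomposition:
Bags: B1 = {b, c}  B2 = {a, c}  B3 = {b, f}  B4 = {c, e}  B5 = {c, i}  B6 = {b, h}  B7 = {d, i}  B8 = {c, g}
Tree: B1–B2, B1–B3, B2–B4, B2–B5, B1–B6, B5–B7, B1–B8

Each bag holds 2 vertices, so the decomposition has width 1, which upper-bounds the treewidth. Since G has at least one edge (e.g. c–b), it is not an edgeless graph, so tw(G) ≥ 1. Combining the bounds, tw(G) = 1.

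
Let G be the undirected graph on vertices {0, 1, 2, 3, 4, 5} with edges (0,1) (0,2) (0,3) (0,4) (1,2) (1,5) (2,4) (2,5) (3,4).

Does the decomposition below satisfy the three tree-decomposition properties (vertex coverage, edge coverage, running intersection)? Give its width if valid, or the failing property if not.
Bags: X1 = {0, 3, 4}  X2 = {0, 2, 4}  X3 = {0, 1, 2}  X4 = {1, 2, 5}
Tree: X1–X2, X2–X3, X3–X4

Yes; width 2.

Every vertex of G appears in some bag (union = {0, 1, 2, 3, 4, 5}); every edge is covered by a bag; and for each vertex v the set of bags containing v is connected in the bag tree. The decomposition is therefore valid. The largest bag has 3 vertices, so the width is 2.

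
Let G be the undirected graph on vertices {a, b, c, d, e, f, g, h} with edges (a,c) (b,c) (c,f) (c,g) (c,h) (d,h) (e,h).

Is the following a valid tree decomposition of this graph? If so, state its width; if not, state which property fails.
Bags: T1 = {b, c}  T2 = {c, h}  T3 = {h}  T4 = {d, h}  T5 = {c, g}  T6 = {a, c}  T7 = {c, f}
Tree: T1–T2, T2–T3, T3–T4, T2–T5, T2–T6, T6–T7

No — vertex e appears in no bag.

A tree decomposition must satisfy three properties: every vertex lies in some bag; for every edge, both endpoints lie together in some bag; and for every vertex, the bags containing it form a connected subtree. Here vertex e appears in no bag, so the decomposition is invalid.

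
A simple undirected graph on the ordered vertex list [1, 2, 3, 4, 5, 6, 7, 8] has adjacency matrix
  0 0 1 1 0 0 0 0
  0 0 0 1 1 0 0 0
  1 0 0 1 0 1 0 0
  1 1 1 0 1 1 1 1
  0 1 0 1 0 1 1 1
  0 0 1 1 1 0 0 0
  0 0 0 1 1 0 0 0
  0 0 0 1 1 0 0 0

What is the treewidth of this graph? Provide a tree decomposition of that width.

Every bag has size at most 3, so the width is 3 − 1 = 2 and tw(G) ≤ 2. On the other hand G contains the 3-clique {1, 3, 4}. A clique must lie in a single bag of any decomposition, so no decomposition can have width below 2. The upper and lower bounds meet at 2, so that is the treewidth.

Treewidth 2.
Bags: B1 = {3, 4, 6}  B2 = {4, 5, 6}  B3 = {4, 5, 8}  B4 = {1, 3, 4}  B5 = {4, 5, 7}  B6 = {2, 4, 5}
Tree: B1–B2, B2–B3, B1–B4, B3–B5, B3–B6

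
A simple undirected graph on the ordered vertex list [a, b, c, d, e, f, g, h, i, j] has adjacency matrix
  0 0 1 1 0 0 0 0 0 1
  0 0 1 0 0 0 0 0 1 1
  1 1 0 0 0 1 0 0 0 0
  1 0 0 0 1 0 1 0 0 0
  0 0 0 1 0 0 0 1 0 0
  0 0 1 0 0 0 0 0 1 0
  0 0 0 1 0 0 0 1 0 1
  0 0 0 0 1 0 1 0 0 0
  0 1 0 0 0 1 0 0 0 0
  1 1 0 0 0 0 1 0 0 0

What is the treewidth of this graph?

2

A width-2 tree decomposition is:
Bags: B1 = {b, f, i}  B2 = {b, c, f}  B3 = {b, c, j}  B4 = {a, c, j}  B5 = {a, g, j}  B6 = {a, d, g}  B7 = {d, g, h}  B8 = {d, e, h}
Tree: B1–B2, B2–B3, B3–B4, B4–B5, B5–B6, B6–B7, B7–B8
The largest bag has 3 vertices, giving width 2; this decomposition certifies tw(G) ≤ 2. For the lower bound, G contains the cycle i–f–c–b–i, so G is not a forest; only forests have treewidth ≤ 1, hence tw(G) ≥ 2. Combining the bounds, tw(G) = 2.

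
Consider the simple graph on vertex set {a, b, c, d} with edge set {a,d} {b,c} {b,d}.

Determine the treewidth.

A width-1 tree decomposition is:
Bags: B1 = {b, c}  B2 = {b, d}  B3 = {a, d}
Tree: B1–B2, B2–B3
Every bag has size at most 2, so the width is 2 − 1 = 1 and tw(G) ≤ 1. G has an edge, so its treewidth is at least 1. Hence tw(G) = 1 exactly.

1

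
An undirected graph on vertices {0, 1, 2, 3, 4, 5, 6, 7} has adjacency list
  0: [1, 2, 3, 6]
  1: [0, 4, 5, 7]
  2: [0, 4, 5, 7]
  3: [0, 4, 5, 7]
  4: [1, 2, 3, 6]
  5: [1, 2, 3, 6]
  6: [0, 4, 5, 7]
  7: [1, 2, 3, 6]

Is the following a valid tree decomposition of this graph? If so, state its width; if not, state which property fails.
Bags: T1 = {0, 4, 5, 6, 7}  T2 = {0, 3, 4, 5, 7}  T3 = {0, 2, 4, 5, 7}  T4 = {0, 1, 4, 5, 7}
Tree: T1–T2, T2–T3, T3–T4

Vertex coverage: the bags together contain {0, 1, 2, 3, 4, 5, 6, 7}, the full vertex set. Edge coverage: each edge of G has both endpoints in at least one bag. Running intersection: for every vertex, the bags containing it form a connected subtree. All three properties hold, so this is a valid tree decomposition of width max|bag| − 1 = 4, and hence tw(G) ≤ 4.

Yes; width 4.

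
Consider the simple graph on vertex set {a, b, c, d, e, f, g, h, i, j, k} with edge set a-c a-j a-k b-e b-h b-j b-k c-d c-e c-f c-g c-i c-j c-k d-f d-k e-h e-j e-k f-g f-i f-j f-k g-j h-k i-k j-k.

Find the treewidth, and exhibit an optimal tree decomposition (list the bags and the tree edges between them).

Each bag holds 4 vertices, so the decomposition has width 3, which upper-bounds the treewidth. On the other hand G contains the 4-clique {c, f, g, j}. A clique must lie in a single bag of any decomposition, so no decomposition can have width below 3. Hence tw(G) = 3 exactly.

Treewidth 3.
Bags: B1 = {c, f, j, k}  B2 = {a, c, j, k}  B3 = {c, e, j, k}  B4 = {c, f, g, j}  B5 = {b, e, j, k}  B6 = {c, f, i, k}  B7 = {c, d, f, k}  B8 = {b, e, h, k}
Tree: B1–B2, B2–B3, B1–B4, B3–B5, B1–B6, B1–B7, B5–B8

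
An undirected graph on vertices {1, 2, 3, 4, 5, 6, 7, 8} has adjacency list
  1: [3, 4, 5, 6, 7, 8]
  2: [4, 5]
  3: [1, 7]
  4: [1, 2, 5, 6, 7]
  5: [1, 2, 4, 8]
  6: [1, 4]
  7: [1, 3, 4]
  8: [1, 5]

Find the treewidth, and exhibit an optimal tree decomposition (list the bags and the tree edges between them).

The largest bag has 3 vertices, giving width 2; this decomposition certifies tw(G) ≤ 2. For the lower bound, the 3 vertices {1, 5, 8} are pairwise adjacent, and any tree decomposition puts a clique entirely inside one bag — forcing width ≥ 2. Combining the bounds, tw(G) = 2.

Treewidth 2.
Bags: B1 = {1, 5, 8}  B2 = {1, 4, 5}  B3 = {1, 4, 7}  B4 = {2, 4, 5}  B5 = {1, 4, 6}  B6 = {1, 3, 7}
Tree: B1–B2, B2–B3, B2–B4, B3–B5, B3–B6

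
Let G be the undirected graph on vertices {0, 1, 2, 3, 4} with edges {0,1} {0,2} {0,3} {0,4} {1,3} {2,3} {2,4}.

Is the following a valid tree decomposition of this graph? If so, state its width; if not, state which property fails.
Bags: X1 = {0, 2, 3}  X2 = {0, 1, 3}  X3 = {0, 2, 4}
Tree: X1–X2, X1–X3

Yes; width 2.

Vertex coverage: the bags together contain {0, 1, 2, 3, 4}, the full vertex set. Edge coverage: each edge of G has both endpoints in at least one bag. Running intersection: for every vertex, the bags containing it form a connected subtree. All three properties hold, so this is a valid tree decomposition of width max|bag| − 1 = 2, and hence tw(G) ≤ 2.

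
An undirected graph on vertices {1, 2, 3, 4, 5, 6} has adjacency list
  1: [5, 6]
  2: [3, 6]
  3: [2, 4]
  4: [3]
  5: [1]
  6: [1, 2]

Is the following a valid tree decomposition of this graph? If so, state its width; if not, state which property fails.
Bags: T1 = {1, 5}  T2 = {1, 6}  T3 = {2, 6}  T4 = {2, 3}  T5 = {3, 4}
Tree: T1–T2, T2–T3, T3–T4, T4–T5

Checking the three conditions: (i) the bags cover all of {1, 2, 3, 4, 5, 6}; (ii) for each edge, some bag contains both endpoints; (iii) the bags containing any fixed vertex form a subtree. All hold, so the decomposition is valid with width 2 − 1 = 1.

Yes; width 1.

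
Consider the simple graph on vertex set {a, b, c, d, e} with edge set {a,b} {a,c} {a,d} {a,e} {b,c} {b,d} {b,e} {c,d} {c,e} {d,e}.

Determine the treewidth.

A width-4 tree decomposition is:
Bags: B1 = {a, b, c, d, e}
Tree: (single bag)
A single bag containing all 5 vertices is trivially a valid decomposition of width 4. On the other hand G contains the 5-clique {a, b, c, d, e}. A clique must lie in a single bag of any decomposition, so no decomposition can have width below 4. Combining the bounds, tw(G) = 4.

4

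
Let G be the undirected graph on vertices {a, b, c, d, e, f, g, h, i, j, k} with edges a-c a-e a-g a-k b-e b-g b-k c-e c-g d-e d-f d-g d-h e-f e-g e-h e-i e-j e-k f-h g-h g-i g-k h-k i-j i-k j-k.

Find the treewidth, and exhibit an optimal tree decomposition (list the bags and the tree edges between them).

Treewidth 3.
Bags: B1 = {e, g, h, k}  B2 = {e, g, i, k}  B3 = {a, e, g, k}  B4 = {e, i, j, k}  B5 = {d, e, g, h}  B6 = {d, e, f, h}  B7 = {a, c, e, g}  B8 = {b, e, g, k}
Tree: B1–B2, B1–B3, B2–B4, B1–B5, B5–B6, B3–B7, B3–B8

Every bag has size at most 4, so the width is 4 − 1 = 3 and tw(G) ≤ 3. Conversely, {d, e, g, h} is a clique of size 4, and the vertices of any clique must share a bag in every tree decomposition; so some bag has ≥ 4 vertices and tw(G) ≥ 3. Combining the bounds, tw(G) = 3.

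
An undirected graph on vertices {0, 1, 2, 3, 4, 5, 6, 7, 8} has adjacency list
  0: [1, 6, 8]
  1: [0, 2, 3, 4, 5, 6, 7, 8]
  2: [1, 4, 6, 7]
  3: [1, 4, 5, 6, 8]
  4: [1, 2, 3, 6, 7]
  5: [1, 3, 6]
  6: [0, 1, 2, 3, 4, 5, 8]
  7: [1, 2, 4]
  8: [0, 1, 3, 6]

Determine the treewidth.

3

A width-3 tree decomposition is:
Bags: B1 = {1, 3, 5, 6}  B2 = {1, 3, 4, 6}  B3 = {1, 2, 4, 6}  B4 = {1, 3, 6, 8}  B5 = {1, 2, 4, 7}  B6 = {0, 1, 6, 8}
Tree: B1–B2, B2–B3, B2–B4, B3–B5, B4–B6
Every bag has size at most 4, so the width is 4 − 1 = 3 and tw(G) ≤ 3. Conversely, {0, 1, 6, 8} is a clique of size 4, and the vertices of any clique must share a bag in every tree decomposition; so some bag has ≥ 4 vertices and tw(G) ≥ 3. Combining the bounds, tw(G) = 3.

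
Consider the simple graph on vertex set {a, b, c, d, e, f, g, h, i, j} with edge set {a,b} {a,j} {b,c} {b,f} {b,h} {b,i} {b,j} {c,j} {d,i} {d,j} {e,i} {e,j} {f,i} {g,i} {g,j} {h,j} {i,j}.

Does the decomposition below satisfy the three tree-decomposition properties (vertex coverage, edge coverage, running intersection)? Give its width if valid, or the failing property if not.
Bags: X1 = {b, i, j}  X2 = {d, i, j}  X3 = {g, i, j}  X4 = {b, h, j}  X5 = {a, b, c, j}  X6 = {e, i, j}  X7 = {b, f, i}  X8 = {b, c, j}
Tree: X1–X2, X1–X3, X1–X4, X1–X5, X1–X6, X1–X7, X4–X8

A tree decomposition must satisfy three properties: every vertex lies in some bag; for every edge, both endpoints lie together in some bag; and for every vertex, the bags containing it form a connected subtree. Here bags containing vertex c are not connected in the tree, so the decomposition is invalid.

No — bags containing vertex c are not connected in the tree.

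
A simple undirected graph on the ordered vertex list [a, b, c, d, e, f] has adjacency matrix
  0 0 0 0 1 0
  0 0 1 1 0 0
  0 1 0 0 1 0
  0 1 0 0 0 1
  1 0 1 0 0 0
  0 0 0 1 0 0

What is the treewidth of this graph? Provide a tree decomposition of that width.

Treewidth 1.
One optimal decomposition is:
Bags: B1 = {d, f}  B2 = {b, d}  B3 = {b, c}  B4 = {c, e}  B5 = {a, e}
Tree: B1–B2, B2–B3, B3–B4, B4–B5

The largest bag has 2 vertices, giving width 1; this decomposition certifies tw(G) ≤ 1. Any graph with an edge has treewidth ≥ 1, and G has the edge f–d. The upper and lower bounds meet at 1, so that is the treewidth.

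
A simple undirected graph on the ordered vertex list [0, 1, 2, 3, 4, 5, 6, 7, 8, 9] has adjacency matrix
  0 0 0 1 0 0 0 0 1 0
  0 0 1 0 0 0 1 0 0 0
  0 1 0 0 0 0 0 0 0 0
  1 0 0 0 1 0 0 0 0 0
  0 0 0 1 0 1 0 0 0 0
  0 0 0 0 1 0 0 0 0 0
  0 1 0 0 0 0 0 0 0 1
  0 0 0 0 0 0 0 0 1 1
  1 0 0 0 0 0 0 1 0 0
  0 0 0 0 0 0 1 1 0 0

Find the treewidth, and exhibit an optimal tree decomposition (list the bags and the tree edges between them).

Treewidth 1.
One such decomposition:
Bags: B1 = {4, 5}  B2 = {3, 4}  B3 = {0, 3}  B4 = {0, 8}  B5 = {7, 8}  B6 = {7, 9}  B7 = {6, 9}  B8 = {1, 6}  B9 = {1, 2}
Tree: B1–B2, B2–B3, B3–B4, B4–B5, B5–B6, B6–B7, B7–B8, B8–B9

Each bag holds 2 vertices, so the decomposition has width 1, which upper-bounds the treewidth. G has an edge, so its treewidth is at least 1. Combining the bounds, tw(G) = 1.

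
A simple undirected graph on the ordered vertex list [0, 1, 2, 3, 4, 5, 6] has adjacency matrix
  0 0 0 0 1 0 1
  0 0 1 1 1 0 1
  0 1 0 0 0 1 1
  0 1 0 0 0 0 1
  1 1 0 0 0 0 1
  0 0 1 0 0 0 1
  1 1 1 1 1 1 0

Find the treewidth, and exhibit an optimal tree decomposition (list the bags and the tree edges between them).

Each bag holds 3 vertices, so the decomposition has width 2, which upper-bounds the treewidth. On the other hand G contains the 3-clique {0, 4, 6}. A clique must lie in a single bag of any decomposition, so no decomposition can have width below 2. Combining the bounds, tw(G) = 2.

Treewidth 2.
Bags: B1 = {1, 4, 6}  B2 = {1, 3, 6}  B3 = {1, 2, 6}  B4 = {2, 5, 6}  B5 = {0, 4, 6}
Tree: B1–B2, B1–B3, B3–B4, B1–B5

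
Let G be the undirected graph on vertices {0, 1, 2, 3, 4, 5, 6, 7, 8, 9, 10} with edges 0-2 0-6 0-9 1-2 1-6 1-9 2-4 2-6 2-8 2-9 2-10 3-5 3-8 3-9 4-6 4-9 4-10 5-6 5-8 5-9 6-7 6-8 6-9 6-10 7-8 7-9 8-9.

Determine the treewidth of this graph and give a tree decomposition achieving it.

The largest bag has 4 vertices, giving width 3; this decomposition certifies tw(G) ≤ 3. On the other hand G contains the 4-clique {3, 5, 8, 9}. A clique must lie in a single bag of any decomposition, so no decomposition can have width below 3. Combining the bounds, tw(G) = 3.

Treewidth 3.
One optimal decomposition is:
Bags: B1 = {2, 6, 8, 9}  B2 = {1, 2, 6, 9}  B3 = {5, 6, 8, 9}  B4 = {0, 2, 6, 9}  B5 = {3, 5, 8, 9}  B6 = {6, 7, 8, 9}  B7 = {2, 4, 6, 9}  B8 = {2, 4, 6, 10}
Tree: B1–B2, B1–B3, B1–B4, B3–B5, B3–B6, B2–B7, B7–B8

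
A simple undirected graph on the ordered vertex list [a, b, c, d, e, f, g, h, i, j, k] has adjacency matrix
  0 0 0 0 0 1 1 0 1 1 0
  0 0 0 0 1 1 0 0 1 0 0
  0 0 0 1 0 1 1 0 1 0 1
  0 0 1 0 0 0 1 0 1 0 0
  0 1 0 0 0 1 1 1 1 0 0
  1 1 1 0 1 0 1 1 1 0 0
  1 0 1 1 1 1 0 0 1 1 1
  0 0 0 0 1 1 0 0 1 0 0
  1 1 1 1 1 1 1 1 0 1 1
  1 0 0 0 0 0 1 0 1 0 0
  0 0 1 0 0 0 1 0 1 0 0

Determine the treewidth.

A width-3 tree decomposition is:
Bags: B1 = {e, f, g, i}  B2 = {a, f, g, i}  B3 = {c, f, g, i}  B4 = {a, g, i, j}  B5 = {b, e, f, i}  B6 = {c, d, g, i}  B7 = {c, g, i, k}  B8 = {e, f, h, i}
Tree: B1–B2, B2–B3, B2–B4, B1–B5, B3–B6, B6–B7, B1–B8
Each bag holds 4 vertices, so the decomposition has width 3, which upper-bounds the treewidth. On the other hand G contains the 4-clique {c, d, g, i}. A clique must lie in a single bag of any decomposition, so no decomposition can have width below 3. Therefore the treewidth is 3.

3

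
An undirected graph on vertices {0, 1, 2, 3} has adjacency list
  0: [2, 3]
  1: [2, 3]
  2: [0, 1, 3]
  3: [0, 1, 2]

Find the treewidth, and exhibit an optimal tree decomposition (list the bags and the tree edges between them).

Treewidth 2.
One optimal decomposition is:
Bags: B1 = {1, 2, 3}  B2 = {0, 2, 3}
Tree: B1–B2

The largest bag has 3 vertices, giving width 2; this decomposition certifies tw(G) ≤ 2. On the other hand G contains the 3-clique {0, 2, 3}. A clique must lie in a single bag of any decomposition, so no decomposition can have width below 2. Hence tw(G) = 2 exactly.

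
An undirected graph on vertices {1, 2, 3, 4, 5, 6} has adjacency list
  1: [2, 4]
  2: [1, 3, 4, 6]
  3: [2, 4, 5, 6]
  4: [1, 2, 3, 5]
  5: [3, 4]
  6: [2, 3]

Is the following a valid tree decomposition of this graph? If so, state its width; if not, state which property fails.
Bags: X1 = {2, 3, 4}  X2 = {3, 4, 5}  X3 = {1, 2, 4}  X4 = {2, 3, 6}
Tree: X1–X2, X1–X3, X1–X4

Vertex coverage: the bags together contain {1, 2, 3, 4, 5, 6}, the full vertex set. Edge coverage: each edge of G has both endpoints in at least one bag. Running intersection: for every vertex, the bags containing it form a connected subtree. All three properties hold, so this is a valid tree decomposition of width max|bag| − 1 = 2, and hence tw(G) ≤ 2.

Yes; width 2.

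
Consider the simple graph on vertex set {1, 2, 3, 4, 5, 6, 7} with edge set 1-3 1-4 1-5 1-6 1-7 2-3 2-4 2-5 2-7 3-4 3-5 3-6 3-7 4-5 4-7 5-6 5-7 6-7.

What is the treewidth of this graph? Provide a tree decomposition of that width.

Treewidth 4.
One such decomposition:
Bags: B1 = {1, 3, 4, 5, 7}  B2 = {2, 3, 4, 5, 7}  B3 = {1, 3, 5, 6, 7}
Tree: B1–B2, B1–B3

Every bag has size at most 5, so the width is 5 − 1 = 4 and tw(G) ≤ 4. Conversely, {1, 3, 4, 5, 7} is a clique of size 5, and the vertices of any clique must share a bag in every tree decomposition; so some bag has ≥ 5 vertices and tw(G) ≥ 4. The upper and lower bounds meet at 4, so that is the treewidth.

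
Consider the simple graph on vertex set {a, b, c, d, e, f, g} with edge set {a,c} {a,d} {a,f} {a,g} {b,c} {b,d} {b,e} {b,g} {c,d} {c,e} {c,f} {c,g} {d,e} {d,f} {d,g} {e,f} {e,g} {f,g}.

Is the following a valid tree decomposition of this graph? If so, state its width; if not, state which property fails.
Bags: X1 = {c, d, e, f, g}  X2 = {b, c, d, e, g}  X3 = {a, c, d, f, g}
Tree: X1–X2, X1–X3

Vertex coverage: the bags together contain {a, b, c, d, e, f, g}, the full vertex set. Edge coverage: each edge of G has both endpoints in at least one bag. Running intersection: for every vertex, the bags containing it form a connected subtree. All three properties hold, so this is a valid tree decomposition of width max|bag| − 1 = 4, and hence tw(G) ≤ 4.

Yes; width 4.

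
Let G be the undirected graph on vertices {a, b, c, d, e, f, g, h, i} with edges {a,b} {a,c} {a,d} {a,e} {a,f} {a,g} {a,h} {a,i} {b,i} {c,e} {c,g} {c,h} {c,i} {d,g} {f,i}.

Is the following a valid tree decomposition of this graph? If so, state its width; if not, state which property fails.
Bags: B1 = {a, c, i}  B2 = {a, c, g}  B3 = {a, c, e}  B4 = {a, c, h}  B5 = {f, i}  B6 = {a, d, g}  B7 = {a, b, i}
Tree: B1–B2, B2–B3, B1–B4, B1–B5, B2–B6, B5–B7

A tree decomposition must satisfy three properties: every vertex lies in some bag; for every edge, both endpoints lie together in some bag; and for every vertex, the bags containing it form a connected subtree. Here edge (a,f) lies in no bag, so the decomposition is invalid.

No — edge (a,f) lies in no bag.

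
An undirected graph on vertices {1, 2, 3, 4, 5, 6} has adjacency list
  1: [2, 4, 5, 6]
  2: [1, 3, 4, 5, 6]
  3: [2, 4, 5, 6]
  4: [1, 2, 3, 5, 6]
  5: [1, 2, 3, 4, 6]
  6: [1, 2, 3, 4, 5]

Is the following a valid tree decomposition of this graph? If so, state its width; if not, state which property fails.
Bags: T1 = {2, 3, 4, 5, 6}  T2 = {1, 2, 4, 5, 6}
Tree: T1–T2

Checking the three conditions: (i) the bags cover all of {1, 2, 3, 4, 5, 6}; (ii) for each edge, some bag contains both endpoints; (iii) the bags containing any fixed vertex form a subtree. All hold, so the decomposition is valid with width 5 − 1 = 4.

Yes; width 4.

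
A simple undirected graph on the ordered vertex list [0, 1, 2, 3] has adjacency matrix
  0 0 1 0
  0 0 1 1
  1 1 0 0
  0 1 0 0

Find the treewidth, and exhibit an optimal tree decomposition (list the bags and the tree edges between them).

The largest bag has 2 vertices, giving width 1; this decomposition certifies tw(G) ≤ 1. Since G has at least one edge (e.g. 3–1), it is not an edgeless graph, so tw(G) ≥ 1. Combining the bounds, tw(G) = 1.

Treewidth 1.
One optimal decomposition is:
Bags: B1 = {1, 3}  B2 = {1, 2}  B3 = {0, 2}
Tree: B1–B2, B2–B3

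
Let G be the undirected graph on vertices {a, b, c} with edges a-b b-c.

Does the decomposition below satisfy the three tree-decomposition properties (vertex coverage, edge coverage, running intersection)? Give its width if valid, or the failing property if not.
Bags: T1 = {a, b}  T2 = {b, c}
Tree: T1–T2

Vertex coverage: the bags together contain {a, b, c}, the full vertex set. Edge coverage: each edge of G has both endpoints in at least one bag. Running intersection: for every vertex, the bags containing it form a connected subtree. All three properties hold, so this is a valid tree decomposition of width max|bag| − 1 = 1, and hence tw(G) ≤ 1.

Yes; width 1.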